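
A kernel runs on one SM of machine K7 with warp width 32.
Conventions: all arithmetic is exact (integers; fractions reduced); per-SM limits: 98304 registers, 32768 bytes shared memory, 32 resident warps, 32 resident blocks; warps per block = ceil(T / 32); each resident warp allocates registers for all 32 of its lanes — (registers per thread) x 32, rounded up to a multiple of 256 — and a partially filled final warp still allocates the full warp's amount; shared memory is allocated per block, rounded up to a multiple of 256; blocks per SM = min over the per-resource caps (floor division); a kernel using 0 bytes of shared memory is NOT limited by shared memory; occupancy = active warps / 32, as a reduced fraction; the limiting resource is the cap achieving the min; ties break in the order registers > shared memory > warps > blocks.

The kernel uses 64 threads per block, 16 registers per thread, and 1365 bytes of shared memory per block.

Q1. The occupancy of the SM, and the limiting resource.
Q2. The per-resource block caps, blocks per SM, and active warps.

Answer: occupancy 1, limited by warps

registers: 96 blocks
shared memory: 21 blocks
warps: 16 blocks
blocks: 32 blocks

Answer: 16 blocks, 32 active warps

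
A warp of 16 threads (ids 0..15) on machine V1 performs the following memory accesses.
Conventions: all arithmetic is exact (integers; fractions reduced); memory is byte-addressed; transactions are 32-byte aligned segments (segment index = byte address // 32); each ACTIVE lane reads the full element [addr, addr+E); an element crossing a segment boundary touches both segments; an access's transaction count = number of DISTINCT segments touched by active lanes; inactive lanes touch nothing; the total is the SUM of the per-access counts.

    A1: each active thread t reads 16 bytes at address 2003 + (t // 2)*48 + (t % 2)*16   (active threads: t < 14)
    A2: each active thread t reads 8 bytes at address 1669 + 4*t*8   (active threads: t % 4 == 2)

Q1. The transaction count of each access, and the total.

A1: 11 transactions
A2: 4 transactions

Answer: 11,4; total 15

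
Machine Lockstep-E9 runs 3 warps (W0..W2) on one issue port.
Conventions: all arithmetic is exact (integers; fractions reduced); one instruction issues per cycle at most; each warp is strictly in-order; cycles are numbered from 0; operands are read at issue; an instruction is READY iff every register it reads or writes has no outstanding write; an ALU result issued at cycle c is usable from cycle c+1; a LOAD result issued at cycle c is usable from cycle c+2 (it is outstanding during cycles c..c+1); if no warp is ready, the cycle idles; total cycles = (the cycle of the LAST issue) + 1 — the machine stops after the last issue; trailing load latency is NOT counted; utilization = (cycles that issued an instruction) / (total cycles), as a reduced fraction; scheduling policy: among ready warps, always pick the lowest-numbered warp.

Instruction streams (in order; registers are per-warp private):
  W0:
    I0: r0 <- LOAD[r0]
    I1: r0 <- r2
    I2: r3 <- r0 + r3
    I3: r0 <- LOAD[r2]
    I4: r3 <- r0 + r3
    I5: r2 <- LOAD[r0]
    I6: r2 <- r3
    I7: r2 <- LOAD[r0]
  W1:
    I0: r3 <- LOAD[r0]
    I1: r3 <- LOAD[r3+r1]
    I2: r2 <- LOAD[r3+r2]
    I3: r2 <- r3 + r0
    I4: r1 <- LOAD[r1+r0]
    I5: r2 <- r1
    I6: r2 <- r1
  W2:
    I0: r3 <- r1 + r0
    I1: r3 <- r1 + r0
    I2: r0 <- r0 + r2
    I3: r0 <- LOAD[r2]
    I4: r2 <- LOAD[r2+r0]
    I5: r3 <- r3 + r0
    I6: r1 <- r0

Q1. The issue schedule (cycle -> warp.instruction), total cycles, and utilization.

cycle 0: W0.I0
cycle 1: W1.I0
cycle 2: W0.I1
cycle 3: W0.I2
cycle 4: W0.I3
cycle 5: W1.I1
cycle 6: W0.I4
cycle 7: W0.I5
cycle 8: W1.I2
cycle 9: W0.I6
cycle 10: W0.I7
cycle 11: W1.I3
cycle 12: W1.I4
cycle 13: W2.I0
cycle 14: W1.I5
cycle 15: W1.I6
cycle 16: W2.I1
cycle 17: W2.I2
cycle 18: W2.I3
cycle 19: idle
cycle 20: W2.I4
cycle 21: W2.I5
cycle 22: W2.I6

Answer: 23 cycles, utilization 22/23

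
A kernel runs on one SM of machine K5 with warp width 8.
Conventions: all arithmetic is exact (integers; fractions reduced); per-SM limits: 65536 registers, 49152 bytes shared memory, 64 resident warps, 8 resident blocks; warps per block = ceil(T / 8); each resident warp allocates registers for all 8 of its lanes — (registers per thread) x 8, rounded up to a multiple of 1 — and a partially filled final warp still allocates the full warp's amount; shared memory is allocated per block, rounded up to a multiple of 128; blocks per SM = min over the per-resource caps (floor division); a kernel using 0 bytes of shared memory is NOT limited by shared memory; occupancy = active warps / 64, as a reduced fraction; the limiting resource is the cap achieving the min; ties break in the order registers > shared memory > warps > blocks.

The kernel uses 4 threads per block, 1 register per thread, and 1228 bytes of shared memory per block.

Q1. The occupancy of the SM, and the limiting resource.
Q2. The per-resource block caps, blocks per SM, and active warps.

Answer: occupancy 1/8, limited by blocks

registers: 8192 blocks
shared memory: 38 blocks
warps: 64 blocks
blocks: 8 blocks

Answer: 8 blocks, 8 active warps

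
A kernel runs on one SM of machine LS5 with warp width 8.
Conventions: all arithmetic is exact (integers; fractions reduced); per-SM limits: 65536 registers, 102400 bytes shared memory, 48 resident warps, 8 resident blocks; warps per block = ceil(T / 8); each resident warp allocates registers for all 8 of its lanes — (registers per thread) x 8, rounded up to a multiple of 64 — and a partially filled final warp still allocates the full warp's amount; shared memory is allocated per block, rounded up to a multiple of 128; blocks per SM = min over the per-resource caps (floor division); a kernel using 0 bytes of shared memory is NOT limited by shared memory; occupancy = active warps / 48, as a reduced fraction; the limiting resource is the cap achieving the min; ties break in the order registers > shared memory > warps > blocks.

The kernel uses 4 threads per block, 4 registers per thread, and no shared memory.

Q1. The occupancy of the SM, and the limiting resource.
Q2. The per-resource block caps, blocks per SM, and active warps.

Answer: occupancy 1/6, limited by blocks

registers: 1024 blocks
shared memory: no limit (kernel uses none)
warps: 48 blocks
blocks: 8 blocks

Answer: 8 blocks, 8 active warps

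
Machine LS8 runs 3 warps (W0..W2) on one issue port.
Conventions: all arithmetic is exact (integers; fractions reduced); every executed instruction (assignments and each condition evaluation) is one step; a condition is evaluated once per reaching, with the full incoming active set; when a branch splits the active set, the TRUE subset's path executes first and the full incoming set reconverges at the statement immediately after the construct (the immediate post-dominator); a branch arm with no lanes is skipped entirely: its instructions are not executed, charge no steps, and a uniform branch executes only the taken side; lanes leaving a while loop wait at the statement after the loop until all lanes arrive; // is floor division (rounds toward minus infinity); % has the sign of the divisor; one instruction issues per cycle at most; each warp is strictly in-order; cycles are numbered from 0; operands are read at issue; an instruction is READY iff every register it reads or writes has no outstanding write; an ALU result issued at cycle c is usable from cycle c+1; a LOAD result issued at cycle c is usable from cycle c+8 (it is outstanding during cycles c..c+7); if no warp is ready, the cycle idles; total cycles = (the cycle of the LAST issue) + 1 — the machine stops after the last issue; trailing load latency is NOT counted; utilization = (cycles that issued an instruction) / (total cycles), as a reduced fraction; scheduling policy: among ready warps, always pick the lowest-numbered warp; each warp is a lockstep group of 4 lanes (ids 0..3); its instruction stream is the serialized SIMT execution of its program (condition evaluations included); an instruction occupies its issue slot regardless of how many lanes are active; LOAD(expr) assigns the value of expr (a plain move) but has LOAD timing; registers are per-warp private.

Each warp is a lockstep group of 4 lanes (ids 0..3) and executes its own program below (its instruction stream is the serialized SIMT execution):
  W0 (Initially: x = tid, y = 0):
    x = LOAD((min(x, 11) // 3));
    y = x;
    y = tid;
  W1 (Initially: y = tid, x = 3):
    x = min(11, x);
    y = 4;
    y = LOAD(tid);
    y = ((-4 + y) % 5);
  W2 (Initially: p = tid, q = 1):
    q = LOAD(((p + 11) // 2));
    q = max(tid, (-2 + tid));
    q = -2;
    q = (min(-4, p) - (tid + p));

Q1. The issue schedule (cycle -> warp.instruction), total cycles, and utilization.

cycle 0: W0.I0
cycle 1: W1.I0
cycle 2: W1.I1
cycle 3: W1.I2
cycle 4: W2.I0
cycle 5: idle
cycle 6: idle
cycle 7: idle
cycle 8: W0.I1
cycle 9: W0.I2
cycle 10: idle
cycle 11: W1.I3
cycle 12: W2.I1
cycle 13: W2.I2
cycle 14: W2.I3

Answer: 15 cycles, utilization 11/15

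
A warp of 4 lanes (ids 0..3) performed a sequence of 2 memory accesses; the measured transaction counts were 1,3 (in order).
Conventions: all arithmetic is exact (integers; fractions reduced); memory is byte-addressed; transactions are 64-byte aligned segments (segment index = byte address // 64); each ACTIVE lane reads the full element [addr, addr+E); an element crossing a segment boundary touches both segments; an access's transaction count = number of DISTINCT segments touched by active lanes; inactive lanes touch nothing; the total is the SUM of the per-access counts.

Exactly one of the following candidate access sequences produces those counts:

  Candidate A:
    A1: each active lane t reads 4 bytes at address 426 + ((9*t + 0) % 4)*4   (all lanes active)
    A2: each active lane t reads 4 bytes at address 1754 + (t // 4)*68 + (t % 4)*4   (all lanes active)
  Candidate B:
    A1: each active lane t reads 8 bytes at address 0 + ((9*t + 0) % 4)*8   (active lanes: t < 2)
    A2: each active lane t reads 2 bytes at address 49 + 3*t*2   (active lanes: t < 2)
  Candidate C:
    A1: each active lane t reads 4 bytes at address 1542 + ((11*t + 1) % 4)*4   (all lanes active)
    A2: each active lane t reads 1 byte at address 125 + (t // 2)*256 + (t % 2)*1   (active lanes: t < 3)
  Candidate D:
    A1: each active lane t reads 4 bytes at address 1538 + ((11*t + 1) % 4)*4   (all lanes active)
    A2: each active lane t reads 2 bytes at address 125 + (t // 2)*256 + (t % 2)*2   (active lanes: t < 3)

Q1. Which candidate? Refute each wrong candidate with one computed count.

A: A2 gives 1 transaction, not 3
B: A2 gives 1 transaction, not 3
C: A2 gives 2 transactions, not 3
D: all counts match (1,3)

Answer: D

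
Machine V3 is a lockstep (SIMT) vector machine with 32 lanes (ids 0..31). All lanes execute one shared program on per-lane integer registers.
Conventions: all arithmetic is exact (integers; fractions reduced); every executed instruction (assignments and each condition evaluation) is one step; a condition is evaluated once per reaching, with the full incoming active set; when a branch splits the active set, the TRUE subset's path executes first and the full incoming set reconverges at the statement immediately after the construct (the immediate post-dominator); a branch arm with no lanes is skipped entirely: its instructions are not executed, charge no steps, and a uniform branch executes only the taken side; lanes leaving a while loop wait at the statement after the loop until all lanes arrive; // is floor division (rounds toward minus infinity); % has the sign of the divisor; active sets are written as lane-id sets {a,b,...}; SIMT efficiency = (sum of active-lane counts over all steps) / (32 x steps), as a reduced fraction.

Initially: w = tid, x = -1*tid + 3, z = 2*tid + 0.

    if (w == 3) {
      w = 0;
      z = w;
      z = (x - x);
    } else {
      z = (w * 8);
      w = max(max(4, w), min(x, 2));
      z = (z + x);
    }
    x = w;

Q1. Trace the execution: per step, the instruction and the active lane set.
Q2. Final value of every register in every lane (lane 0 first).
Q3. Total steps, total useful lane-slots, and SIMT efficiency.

step 0: eval (w == 3)                {0,1,2,3,4,5,6,7,8,9,10,11,12,13,14,15,16,17,18,19,20,21,22,23,24,25,26,27,28,29,30,31}
step 1: w <- 0                       {3}
step 2: z <- w                       {3}
step 3: z <- (x - x)                 {3}
step 4: z <- (w * 8)                 {0,1,2,4,5,6,7,8,9,10,11,12,13,14,15,16,17,18,19,20,21,22,23,24,25,26,27,28,29,30,31}
step 5: w <- max(max(4, w), min(x, 2)) {0,1,2,4,5,6,7,8,9,10,11,12,13,14,15,16,17,18,19,20,21,22,23,24,25,26,27,28,29,30,31}
step 6: z <- (z + x)                 {0,1,2,4,5,6,7,8,9,10,11,12,13,14,15,16,17,18,19,20,21,22,23,24,25,26,27,28,29,30,31}
step 7: x <- w                       {0,1,2,3,4,5,6,7,8,9,10,11,12,13,14,15,16,17,18,19,20,21,22,23,24,25,26,27,28,29,30,31}

Answer: 8 steps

w: 4,4,4,0,4,5,6,7,8,9,10,11,12,13,14,15,16,17,18,19,20,21,22,23,24,25,26,27,28,29,30,31
x: 4,4,4,0,4,5,6,7,8,9,10,11,12,13,14,15,16,17,18,19,20,21,22,23,24,25,26,27,28,29,30,31
z: 3,10,17,0,31,38,45,52,59,66,73,80,87,94,101,108,115,122,129,136,143,150,157,164,171,178,185,192,199,206,213,220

steps = 8; useful = 160; efficiency = 160/256 = 5/8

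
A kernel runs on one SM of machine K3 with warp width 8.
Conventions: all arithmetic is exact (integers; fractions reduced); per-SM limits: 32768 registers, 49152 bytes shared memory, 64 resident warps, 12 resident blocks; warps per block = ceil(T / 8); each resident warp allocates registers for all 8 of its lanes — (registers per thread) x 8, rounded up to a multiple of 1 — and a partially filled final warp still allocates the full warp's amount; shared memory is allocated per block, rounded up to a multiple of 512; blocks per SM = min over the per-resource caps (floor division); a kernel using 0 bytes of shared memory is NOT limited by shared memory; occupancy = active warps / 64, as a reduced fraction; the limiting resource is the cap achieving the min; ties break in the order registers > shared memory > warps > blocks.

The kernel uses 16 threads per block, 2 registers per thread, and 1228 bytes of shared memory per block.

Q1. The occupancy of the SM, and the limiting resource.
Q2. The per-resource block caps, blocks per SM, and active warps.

Answer: occupancy 3/8, limited by blocks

registers: 1024 blocks
shared memory: 32 blocks
warps: 32 blocks
blocks: 12 blocks

Answer: 12 blocks, 24 active warps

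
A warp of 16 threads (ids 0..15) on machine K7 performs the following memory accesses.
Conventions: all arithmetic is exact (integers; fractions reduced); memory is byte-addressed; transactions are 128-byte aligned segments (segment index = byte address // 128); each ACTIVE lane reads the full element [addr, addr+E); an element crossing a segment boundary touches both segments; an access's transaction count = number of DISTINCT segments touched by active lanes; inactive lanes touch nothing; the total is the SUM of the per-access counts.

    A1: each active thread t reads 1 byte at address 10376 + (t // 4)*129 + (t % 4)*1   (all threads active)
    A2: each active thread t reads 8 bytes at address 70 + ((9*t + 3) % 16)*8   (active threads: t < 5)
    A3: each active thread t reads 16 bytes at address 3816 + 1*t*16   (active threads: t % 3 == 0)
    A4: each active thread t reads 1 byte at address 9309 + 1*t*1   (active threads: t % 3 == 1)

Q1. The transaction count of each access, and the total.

A1: 4 transactions
A2: 2 transactions
A3: 3 transactions
A4: 1 transaction

Answer: 4,2,3,1; total 10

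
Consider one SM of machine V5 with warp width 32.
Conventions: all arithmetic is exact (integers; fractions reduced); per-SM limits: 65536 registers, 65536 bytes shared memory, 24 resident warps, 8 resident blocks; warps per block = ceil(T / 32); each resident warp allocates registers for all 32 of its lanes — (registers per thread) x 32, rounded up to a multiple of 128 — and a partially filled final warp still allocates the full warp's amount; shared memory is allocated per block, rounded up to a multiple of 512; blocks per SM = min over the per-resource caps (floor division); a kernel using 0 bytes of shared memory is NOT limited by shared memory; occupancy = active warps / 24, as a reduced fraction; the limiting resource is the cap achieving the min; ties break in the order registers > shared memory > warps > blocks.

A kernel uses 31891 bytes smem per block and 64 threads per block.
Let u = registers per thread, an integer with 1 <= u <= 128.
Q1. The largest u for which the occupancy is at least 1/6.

Answer: u = 128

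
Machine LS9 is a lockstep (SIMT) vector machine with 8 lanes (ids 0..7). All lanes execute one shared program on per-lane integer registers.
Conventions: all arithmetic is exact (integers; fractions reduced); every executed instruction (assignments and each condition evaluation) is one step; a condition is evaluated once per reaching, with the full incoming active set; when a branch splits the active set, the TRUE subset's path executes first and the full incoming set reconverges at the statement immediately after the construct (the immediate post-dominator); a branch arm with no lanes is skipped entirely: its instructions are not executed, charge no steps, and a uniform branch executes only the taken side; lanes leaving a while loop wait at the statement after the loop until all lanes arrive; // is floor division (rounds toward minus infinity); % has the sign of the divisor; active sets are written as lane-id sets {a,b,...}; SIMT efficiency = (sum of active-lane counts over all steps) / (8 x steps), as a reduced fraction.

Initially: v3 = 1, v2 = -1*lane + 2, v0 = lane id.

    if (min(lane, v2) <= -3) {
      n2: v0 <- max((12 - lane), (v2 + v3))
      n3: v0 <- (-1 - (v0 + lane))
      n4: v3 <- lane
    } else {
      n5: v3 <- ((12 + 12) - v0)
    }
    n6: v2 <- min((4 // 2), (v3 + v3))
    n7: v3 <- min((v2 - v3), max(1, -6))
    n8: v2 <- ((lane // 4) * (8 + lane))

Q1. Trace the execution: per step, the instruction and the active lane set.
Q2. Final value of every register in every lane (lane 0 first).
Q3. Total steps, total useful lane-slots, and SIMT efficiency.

step 0: eval (min(lane, v2) <= -3)   {0,1,2,3,4,5,6,7}
step 1: v0 <- max((12 - lane), (v2 + v3)) {5,6,7}
step 2: v0 <- (-1 - (v0 + lane))     {5,6,7}
step 3: v3 <- lane                   {5,6,7}
step 4: v3 <- ((12 + 12) - v0)       {0,1,2,3,4}
step 5: v2 <- min((4 // 2), (v3 + v3)) {0,1,2,3,4,5,6,7}
step 6: v3 <- min((v2 - v3), max(1, -6)) {0,1,2,3,4,5,6,7}
step 7: v2 <- ((lane // 4) * (8 + lane)) {0,1,2,3,4,5,6,7}

Answer: 8 steps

v3: -22,-21,-20,-19,-18,-3,-4,-5
v2: 0,0,0,0,12,13,14,15
v0: 0,1,2,3,4,-13,-13,-13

steps = 8; useful = 46; efficiency = 46/64 = 23/32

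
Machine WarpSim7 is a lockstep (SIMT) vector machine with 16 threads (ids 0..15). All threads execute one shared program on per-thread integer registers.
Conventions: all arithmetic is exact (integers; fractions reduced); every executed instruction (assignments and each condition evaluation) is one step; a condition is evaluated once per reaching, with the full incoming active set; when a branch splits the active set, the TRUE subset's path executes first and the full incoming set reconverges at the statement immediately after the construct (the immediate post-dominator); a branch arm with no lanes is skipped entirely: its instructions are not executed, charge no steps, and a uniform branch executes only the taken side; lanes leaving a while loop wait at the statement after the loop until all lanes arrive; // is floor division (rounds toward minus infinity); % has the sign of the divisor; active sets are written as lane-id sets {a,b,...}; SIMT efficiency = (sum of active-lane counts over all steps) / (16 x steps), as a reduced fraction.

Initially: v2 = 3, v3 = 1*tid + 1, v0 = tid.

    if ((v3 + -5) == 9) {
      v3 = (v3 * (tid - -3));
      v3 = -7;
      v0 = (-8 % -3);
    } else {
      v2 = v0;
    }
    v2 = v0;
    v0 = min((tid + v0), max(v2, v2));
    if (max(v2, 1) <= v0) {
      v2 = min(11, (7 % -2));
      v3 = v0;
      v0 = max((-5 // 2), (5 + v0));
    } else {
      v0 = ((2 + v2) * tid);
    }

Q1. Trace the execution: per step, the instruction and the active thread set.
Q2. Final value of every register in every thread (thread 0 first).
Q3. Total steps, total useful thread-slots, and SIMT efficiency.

step 0: eval ((v3 + -5) == 9)        {0,1,2,3,4,5,6,7,8,9,10,11,12,13,14,15}
step 1: v3 <- (v3 * (tid - -3))      {13}
step 2: v3 <- -7                     {13}
step 3: v0 <- (-8 % -3)              {13}
step 4: v2 <- v0                     {0,1,2,3,4,5,6,7,8,9,10,11,12,14,15}
step 5: v2 <- v0                     {0,1,2,3,4,5,6,7,8,9,10,11,12,13,14,15}
step 6: v0 <- min((tid + v0), max(v2, v2)) {0,1,2,3,4,5,6,7,8,9,10,11,12,13,14,15}
step 7: eval (max(v2, 1) <= v0)      {0,1,2,3,4,5,6,7,8,9,10,11,12,13,14,15}
step 8: v2 <- min(11, (7 % -2))      {1,2,3,4,5,6,7,8,9,10,11,12,14,15}
step 9: v3 <- v0                     {1,2,3,4,5,6,7,8,9,10,11,12,14,15}
step 10: v0 <- max((-5 // 2), (5 + v0)) {1,2,3,4,5,6,7,8,9,10,11,12,14,15}
step 11: v0 <- ((2 + v2) * tid)       {0,13}

Answer: 12 steps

v2: 0,-1,-1,-1,-1,-1,-1,-1,-1,-1,-1,-1,-1,-2,-1,-1
v3: 1,1,2,3,4,5,6,7,8,9,10,11,12,-7,14,15
v0: 0,6,7,8,9,10,11,12,13,14,15,16,17,0,19,20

steps = 12; useful = 126; efficiency = 126/192 = 21/32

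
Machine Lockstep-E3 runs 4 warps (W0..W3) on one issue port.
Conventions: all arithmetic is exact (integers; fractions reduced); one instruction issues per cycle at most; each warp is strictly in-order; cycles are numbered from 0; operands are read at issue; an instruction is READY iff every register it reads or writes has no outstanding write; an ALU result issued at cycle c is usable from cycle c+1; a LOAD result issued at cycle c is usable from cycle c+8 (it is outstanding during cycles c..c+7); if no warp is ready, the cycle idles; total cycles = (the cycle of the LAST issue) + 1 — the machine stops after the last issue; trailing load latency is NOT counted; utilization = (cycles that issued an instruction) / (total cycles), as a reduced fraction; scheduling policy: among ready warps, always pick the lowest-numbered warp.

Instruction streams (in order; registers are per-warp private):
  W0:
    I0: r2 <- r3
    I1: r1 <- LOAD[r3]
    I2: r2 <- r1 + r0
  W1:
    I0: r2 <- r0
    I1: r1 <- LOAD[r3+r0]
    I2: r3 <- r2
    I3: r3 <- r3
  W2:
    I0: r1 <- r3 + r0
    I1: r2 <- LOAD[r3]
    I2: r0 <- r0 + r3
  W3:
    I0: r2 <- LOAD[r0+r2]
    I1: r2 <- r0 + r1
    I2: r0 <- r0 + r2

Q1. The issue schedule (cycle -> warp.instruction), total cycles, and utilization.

cycle 0: W0.I0
cycle 1: W0.I1
cycle 2: W1.I0
cycle 3: W1.I1
cycle 4: W1.I2
cycle 5: W1.I3
cycle 6: W2.I0
cycle 7: W2.I1
cycle 8: W2.I2
cycle 9: W0.I2
cycle 10: W3.I0
cycle 11: idle
cycle 12: idle
cycle 13: idle
cycle 14: idle
cycle 15: idle
cycle 16: idle
cycle 17: idle
cycle 18: W3.I1
cycle 19: W3.I2

Answer: 20 cycles, utilization 13/20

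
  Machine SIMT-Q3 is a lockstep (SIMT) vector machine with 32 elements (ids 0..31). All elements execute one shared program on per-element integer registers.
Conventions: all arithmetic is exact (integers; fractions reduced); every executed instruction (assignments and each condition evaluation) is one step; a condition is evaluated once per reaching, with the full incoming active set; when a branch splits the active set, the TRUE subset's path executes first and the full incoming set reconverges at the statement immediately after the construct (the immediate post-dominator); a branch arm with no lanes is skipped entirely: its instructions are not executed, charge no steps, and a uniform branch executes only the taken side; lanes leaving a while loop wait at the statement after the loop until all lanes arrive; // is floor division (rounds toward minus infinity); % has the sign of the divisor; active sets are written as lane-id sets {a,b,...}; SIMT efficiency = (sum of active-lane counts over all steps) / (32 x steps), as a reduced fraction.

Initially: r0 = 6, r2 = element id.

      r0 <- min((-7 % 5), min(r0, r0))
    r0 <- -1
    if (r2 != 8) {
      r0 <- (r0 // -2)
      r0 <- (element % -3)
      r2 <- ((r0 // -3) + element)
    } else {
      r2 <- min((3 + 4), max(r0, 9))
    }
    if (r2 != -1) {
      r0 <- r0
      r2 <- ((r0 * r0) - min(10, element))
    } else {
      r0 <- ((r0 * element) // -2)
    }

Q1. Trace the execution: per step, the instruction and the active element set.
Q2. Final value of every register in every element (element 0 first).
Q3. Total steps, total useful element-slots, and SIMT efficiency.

step 0: r0 <- min((-7 % 5), min(r0, r0)) {0,1,2,3,4,5,6,7,8,9,10,11,12,13,14,15,16,17,18,19,20,21,22,23,24,25,26,27,28,29,30,31}
step 1: r0 <- -1                     {0,1,2,3,4,5,6,7,8,9,10,11,12,13,14,15,16,17,18,19,20,21,22,23,24,25,26,27,28,29,30,31}
step 2: eval (r2 != 8)               {0,1,2,3,4,5,6,7,8,9,10,11,12,13,14,15,16,17,18,19,20,21,22,23,24,25,26,27,28,29,30,31}
step 3: r0 <- (r0 // -2)             {0,1,2,3,4,5,6,7,9,10,11,12,13,14,15,16,17,18,19,20,21,22,23,24,25,26,27,28,29,30,31}
step 4: r0 <- (element % -3)         {0,1,2,3,4,5,6,7,9,10,11,12,13,14,15,16,17,18,19,20,21,22,23,24,25,26,27,28,29,30,31}
step 5: r2 <- ((r0 // -3) + element) {0,1,2,3,4,5,6,7,9,10,11,12,13,14,15,16,17,18,19,20,21,22,23,24,25,26,27,28,29,30,31}
step 6: r2 <- min((3 + 4), max(r0, 9)) {8}
step 7: eval (r2 != -1)              {0,1,2,3,4,5,6,7,8,9,10,11,12,13,14,15,16,17,18,19,20,21,22,23,24,25,26,27,28,29,30,31}
step 8: r0 <- r0                     {0,1,2,3,4,5,6,7,8,9,10,11,12,13,14,15,16,17,18,19,20,21,22,23,24,25,26,27,28,29,30,31}
step 9: r2 <- ((r0 * r0) - min(10, element)) {0,1,2,3,4,5,6,7,8,9,10,11,12,13,14,15,16,17,18,19,20,21,22,23,24,25,26,27,28,29,30,31}

Answer: 10 steps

r0: 0,-2,-1,0,-2,-1,0,-2,-1,0,-2,-1,0,-2,-1,0,-2,-1,0,-2,-1,0,-2,-1,0,-2,-1,0,-2,-1,0,-2
r2: 0,3,-1,-3,0,-4,-6,-3,-7,-9,-6,-9,-10,-6,-9,-10,-6,-9,-10,-6,-9,-10,-6,-9,-10,-6,-9,-10,-6,-9,-10,-6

steps = 10; useful = 286; efficiency = 286/320 = 143/160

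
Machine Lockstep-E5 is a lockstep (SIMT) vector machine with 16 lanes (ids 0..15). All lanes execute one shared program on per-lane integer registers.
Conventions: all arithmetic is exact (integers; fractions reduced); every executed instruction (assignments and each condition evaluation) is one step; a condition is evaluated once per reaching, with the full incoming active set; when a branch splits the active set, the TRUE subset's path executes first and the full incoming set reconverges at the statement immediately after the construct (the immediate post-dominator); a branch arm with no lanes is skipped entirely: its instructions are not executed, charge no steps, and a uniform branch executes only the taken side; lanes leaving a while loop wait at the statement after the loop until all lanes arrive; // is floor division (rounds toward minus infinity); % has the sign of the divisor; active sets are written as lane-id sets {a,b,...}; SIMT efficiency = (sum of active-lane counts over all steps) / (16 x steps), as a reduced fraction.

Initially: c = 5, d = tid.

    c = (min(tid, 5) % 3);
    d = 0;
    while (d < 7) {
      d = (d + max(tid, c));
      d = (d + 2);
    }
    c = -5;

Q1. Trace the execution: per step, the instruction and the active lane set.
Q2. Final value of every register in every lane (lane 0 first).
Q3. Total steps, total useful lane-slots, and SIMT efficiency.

step 0: c <- (min(tid, 5) % 3)       {0,1,2,3,4,5,6,7,8,9,10,11,12,13,14,15}
step 1: d <- 0                       {0,1,2,3,4,5,6,7,8,9,10,11,12,13,14,15}
step 2: eval (d < 7)                 {0,1,2,3,4,5,6,7,8,9,10,11,12,13,14,15}
step 3: d <- (d + max(tid, c))       {0,1,2,3,4,5,6,7,8,9,10,11,12,13,14,15}
step 4: d <- (d + 2)                 {0,1,2,3,4,5,6,7,8,9,10,11,12,13,14,15}
step 5: eval (d < 7)                 {0,1,2,3,4,5,6,7,8,9,10,11,12,13,14,15}
step 6: d <- (d + max(tid, c))       {0,1,2,3,4}
step 7: d <- (d + 2)                 {0,1,2,3,4}
step 8: eval (d < 7)                 {0,1,2,3,4}
step 9: d <- (d + max(tid, c))       {0,1}
step 10: d <- (d + 2)                 {0,1}
step 11: eval (d < 7)                 {0,1}
step 12: d <- (d + max(tid, c))       {0}
step 13: d <- (d + 2)                 {0}
step 14: eval (d < 7)                 {0}
step 15: c <- -5                      {0,1,2,3,4,5,6,7,8,9,10,11,12,13,14,15}

Answer: 16 steps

c: -5,-5,-5,-5,-5,-5,-5,-5,-5,-5,-5,-5,-5,-5,-5,-5
d: 8,9,8,10,12,7,8,9,10,11,12,13,14,15,16,17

steps = 16; useful = 136; efficiency = 136/256 = 17/32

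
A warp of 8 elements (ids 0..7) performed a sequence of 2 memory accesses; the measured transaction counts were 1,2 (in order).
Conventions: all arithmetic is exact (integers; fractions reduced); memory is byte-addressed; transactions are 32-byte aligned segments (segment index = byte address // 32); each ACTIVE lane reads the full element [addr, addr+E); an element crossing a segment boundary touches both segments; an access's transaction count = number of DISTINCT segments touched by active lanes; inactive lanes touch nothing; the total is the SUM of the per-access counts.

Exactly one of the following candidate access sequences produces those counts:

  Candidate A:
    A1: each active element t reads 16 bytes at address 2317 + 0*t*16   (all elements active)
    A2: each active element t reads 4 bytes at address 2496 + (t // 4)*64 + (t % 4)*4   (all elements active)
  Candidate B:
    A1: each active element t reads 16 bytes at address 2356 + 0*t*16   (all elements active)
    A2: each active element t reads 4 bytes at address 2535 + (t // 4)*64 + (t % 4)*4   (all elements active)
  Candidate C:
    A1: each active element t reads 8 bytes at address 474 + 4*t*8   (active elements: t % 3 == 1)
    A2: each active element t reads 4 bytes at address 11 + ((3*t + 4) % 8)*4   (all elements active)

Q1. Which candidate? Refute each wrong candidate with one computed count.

B: A1 gives 2 transactions, not 1
C: A1 gives 6 transactions, not 1
A: all counts match (1,2)

Answer: A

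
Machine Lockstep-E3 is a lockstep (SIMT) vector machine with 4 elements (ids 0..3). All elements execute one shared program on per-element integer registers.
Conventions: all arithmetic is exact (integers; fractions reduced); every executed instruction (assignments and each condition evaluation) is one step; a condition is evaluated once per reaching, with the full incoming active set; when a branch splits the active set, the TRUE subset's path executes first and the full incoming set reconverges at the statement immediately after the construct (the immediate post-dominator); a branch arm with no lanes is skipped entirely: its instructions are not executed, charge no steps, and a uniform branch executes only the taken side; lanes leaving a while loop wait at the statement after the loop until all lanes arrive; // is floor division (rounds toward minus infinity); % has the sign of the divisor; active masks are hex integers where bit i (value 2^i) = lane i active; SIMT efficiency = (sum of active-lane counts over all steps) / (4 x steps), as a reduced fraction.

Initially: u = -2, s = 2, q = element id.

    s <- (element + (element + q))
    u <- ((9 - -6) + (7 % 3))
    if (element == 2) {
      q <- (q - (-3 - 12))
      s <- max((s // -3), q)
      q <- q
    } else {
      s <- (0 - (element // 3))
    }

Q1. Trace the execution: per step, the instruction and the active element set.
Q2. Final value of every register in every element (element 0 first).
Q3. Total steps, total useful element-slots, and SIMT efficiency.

step 0: s <- (element + (element + q)) 0xf
step 1: u <- ((9 - -6) + (7 % 3))    0xf
step 2: eval (element == 2)          0xf
step 3: q <- (q - (-3 - 12))         0x4
step 4: s <- max((s // -3), q)       0x4
step 5: q <- q                       0x4
step 6: s <- (0 - (element // 3))    0xb

Answer: 7 steps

u: 16,16,16,16
s: 0,0,17,-1
q: 0,1,17,3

steps = 7; useful = 18; efficiency = 18/28 = 9/14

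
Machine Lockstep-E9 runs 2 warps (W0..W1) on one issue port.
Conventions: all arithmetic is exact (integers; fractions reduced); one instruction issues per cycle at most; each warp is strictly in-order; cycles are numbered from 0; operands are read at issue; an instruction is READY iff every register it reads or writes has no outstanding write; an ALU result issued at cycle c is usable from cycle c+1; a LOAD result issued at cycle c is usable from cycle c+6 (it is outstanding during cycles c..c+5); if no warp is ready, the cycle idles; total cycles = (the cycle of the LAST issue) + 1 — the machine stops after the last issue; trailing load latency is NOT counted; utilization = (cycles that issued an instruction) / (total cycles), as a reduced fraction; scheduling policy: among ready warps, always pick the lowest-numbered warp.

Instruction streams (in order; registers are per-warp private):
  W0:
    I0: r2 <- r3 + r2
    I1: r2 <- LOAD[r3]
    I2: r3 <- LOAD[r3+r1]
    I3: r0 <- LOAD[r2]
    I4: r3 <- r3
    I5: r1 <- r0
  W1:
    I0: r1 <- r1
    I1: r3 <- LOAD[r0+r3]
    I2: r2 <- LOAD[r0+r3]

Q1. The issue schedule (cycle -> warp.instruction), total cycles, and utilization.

cycle 0: W0.I0
cycle 1: W0.I1
cycle 2: W0.I2
cycle 3: W1.I0
cycle 4: W1.I1
cycle 5: idle
cycle 6: idle
cycle 7: W0.I3
cycle 8: W0.I4
cycle 9: idle
cycle 10: W1.I2
cycle 11: idle
cycle 12: idle
cycle 13: W0.I5

Answer: 14 cycles, utilization 9/14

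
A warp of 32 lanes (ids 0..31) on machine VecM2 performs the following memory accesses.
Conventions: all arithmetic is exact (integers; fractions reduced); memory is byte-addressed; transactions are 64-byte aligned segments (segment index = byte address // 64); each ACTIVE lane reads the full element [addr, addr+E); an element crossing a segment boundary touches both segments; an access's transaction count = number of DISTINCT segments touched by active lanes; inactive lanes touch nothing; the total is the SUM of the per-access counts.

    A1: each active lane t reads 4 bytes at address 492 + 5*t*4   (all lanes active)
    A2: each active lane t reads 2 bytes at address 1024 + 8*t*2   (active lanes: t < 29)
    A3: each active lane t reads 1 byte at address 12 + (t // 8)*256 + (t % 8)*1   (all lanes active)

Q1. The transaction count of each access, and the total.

A1: 11 transactions
A2: 8 transactions
A3: 4 transactions

Answer: 11,8,4; total 23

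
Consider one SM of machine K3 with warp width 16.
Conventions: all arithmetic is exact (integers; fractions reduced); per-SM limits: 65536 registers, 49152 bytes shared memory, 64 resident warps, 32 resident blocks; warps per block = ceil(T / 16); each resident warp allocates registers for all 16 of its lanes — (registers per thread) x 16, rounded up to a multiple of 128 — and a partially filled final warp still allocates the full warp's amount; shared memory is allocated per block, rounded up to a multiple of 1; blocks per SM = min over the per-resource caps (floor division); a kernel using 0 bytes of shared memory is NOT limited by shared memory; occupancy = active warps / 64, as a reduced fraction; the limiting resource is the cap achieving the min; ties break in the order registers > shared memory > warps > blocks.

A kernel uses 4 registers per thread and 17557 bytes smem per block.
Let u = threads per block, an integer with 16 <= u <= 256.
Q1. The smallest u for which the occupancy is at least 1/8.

Answer: u = 49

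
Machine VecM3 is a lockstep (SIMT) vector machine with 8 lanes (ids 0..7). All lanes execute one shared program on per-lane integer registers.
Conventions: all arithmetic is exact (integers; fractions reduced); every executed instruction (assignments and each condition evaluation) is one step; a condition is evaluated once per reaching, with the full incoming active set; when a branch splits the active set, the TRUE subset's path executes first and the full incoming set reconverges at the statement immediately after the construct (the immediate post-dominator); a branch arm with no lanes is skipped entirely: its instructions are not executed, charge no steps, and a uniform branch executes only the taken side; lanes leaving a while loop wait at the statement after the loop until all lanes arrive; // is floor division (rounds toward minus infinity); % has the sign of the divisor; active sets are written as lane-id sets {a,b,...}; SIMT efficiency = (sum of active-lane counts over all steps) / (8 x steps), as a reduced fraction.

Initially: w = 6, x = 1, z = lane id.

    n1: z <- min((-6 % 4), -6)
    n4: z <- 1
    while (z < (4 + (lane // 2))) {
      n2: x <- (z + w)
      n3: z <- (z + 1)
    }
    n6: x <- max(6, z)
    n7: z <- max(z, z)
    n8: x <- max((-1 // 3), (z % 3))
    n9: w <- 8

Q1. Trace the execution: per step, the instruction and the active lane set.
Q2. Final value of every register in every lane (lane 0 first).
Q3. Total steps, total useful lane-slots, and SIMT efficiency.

step 0: z <- min((-6 % 4), -6)       {0,1,2,3,4,5,6,7}
step 1: z <- 1                       {0,1,2,3,4,5,6,7}
step 2: eval (z < (4 + (lane // 2))) {0,1,2,3,4,5,6,7}
step 3: x <- (z + w)                 {0,1,2,3,4,5,6,7}
step 4: z <- (z + 1)                 {0,1,2,3,4,5,6,7}
step 5: eval (z < (4 + (lane // 2))) {0,1,2,3,4,5,6,7}
step 6: x <- (z + w)                 {0,1,2,3,4,5,6,7}
step 7: z <- (z + 1)                 {0,1,2,3,4,5,6,7}
step 8: eval (z < (4 + (lane // 2))) {0,1,2,3,4,5,6,7}
step 9: x <- (z + w)                 {0,1,2,3,4,5,6,7}
step 10: z <- (z + 1)                 {0,1,2,3,4,5,6,7}
step 11: eval (z < (4 + (lane // 2))) {0,1,2,3,4,5,6,7}
step 12: x <- (z + w)                 {2,3,4,5,6,7}
step 13: z <- (z + 1)                 {2,3,4,5,6,7}
step 14: eval (z < (4 + (lane // 2))) {2,3,4,5,6,7}
step 15: x <- (z + w)                 {4,5,6,7}
step 16: z <- (z + 1)                 {4,5,6,7}
step 17: eval (z < (4 + (lane // 2))) {4,5,6,7}
step 18: x <- (z + w)                 {6,7}
step 19: z <- (z + 1)                 {6,7}
step 20: eval (z < (4 + (lane // 2))) {6,7}
step 21: x <- max(6, z)               {0,1,2,3,4,5,6,7}
step 22: z <- max(z, z)               {0,1,2,3,4,5,6,7}
step 23: x <- max((-1 // 3), (z % 3)) {0,1,2,3,4,5,6,7}
step 24: w <- 8                       {0,1,2,3,4,5,6,7}

Answer: 25 steps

w: 8,8,8,8,8,8,8,8
x: 1,1,2,2,0,0,1,1
z: 4,4,5,5,6,6,7,7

steps = 25; useful = 164; efficiency = 164/200 = 41/50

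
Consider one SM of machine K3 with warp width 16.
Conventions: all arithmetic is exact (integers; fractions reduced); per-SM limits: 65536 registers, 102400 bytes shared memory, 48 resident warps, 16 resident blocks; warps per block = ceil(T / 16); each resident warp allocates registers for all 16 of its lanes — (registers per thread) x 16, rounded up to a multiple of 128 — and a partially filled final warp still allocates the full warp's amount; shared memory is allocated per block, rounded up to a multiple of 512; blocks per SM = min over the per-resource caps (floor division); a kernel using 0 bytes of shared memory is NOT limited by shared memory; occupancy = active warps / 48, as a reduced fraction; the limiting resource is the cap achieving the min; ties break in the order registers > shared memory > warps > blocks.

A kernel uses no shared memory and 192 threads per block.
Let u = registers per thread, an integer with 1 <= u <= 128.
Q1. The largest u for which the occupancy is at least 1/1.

Answer: u = 80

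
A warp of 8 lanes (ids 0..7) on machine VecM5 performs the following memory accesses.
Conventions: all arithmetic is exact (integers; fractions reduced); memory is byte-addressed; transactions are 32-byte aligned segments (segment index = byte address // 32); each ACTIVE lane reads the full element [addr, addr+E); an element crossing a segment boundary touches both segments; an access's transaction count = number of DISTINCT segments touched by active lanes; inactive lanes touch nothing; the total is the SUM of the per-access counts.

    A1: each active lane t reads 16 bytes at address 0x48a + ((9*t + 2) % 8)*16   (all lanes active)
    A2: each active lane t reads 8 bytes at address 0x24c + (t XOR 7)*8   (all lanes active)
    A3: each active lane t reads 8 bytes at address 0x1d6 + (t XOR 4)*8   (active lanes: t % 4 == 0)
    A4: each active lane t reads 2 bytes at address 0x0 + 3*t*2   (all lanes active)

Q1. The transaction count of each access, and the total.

A1: 5 transactions
A2: 3 transactions
A3: 2 transactions
A4: 2 transactions

Answer: 5,3,2,2; total 12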